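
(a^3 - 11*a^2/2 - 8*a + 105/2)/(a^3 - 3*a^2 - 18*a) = (2*a^2 - 17*a + 35)/(2*a*(a - 6))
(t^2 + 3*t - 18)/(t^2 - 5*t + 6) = (t + 6)/(t - 2)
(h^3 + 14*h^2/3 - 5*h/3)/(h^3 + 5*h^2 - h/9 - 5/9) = 3*h/(3*h + 1)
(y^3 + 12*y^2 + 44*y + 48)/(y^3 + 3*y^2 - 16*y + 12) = (y^2 + 6*y + 8)/(y^2 - 3*y + 2)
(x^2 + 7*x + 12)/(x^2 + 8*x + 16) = (x + 3)/(x + 4)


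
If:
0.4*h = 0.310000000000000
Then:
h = 0.78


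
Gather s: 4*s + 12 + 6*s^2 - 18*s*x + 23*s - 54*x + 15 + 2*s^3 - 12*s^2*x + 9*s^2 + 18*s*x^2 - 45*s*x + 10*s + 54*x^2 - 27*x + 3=2*s^3 + s^2*(15 - 12*x) + s*(18*x^2 - 63*x + 37) + 54*x^2 - 81*x + 30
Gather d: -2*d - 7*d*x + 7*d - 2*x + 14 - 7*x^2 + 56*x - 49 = d*(5 - 7*x) - 7*x^2 + 54*x - 35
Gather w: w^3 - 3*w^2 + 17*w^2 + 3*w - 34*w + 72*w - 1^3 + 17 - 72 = w^3 + 14*w^2 + 41*w - 56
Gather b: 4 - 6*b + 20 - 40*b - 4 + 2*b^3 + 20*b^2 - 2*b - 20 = 2*b^3 + 20*b^2 - 48*b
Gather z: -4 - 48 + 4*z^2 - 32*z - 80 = 4*z^2 - 32*z - 132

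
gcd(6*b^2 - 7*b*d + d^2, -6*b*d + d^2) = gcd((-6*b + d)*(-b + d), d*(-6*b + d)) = 6*b - d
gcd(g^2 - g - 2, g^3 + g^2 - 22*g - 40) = 1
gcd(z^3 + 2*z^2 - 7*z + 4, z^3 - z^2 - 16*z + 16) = z^2 + 3*z - 4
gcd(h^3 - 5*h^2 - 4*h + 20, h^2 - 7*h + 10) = h^2 - 7*h + 10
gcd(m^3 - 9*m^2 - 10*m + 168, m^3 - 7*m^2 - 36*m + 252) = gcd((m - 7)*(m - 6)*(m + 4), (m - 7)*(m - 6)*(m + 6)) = m^2 - 13*m + 42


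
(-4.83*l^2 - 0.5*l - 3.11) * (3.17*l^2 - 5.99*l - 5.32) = -15.3111*l^4 + 27.3467*l^3 + 18.8319*l^2 + 21.2889*l + 16.5452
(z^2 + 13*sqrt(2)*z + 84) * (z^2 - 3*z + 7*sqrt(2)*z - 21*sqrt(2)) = z^4 - 3*z^3 + 20*sqrt(2)*z^3 - 60*sqrt(2)*z^2 + 266*z^2 - 798*z + 588*sqrt(2)*z - 1764*sqrt(2)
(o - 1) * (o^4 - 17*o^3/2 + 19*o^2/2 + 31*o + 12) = o^5 - 19*o^4/2 + 18*o^3 + 43*o^2/2 - 19*o - 12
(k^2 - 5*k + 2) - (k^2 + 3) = -5*k - 1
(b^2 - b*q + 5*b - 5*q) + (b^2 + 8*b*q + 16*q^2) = 2*b^2 + 7*b*q + 5*b + 16*q^2 - 5*q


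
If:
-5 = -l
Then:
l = 5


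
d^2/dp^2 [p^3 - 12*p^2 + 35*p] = 6*p - 24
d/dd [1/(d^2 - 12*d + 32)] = 2*(6 - d)/(d^2 - 12*d + 32)^2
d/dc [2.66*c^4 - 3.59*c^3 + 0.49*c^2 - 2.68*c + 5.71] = 10.64*c^3 - 10.77*c^2 + 0.98*c - 2.68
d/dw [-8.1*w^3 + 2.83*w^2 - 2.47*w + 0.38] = -24.3*w^2 + 5.66*w - 2.47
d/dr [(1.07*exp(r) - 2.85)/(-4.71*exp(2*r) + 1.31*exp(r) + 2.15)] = (5.0397*exp(2*r) - 26.847*exp(r) + 6.034)*exp(r)/(22.1841*exp(4*r) - 12.3402*exp(3*r) - 18.5369*exp(2*r) + 5.633*exp(r) + 4.6225)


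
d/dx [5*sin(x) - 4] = 5*cos(x)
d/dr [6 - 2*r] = -2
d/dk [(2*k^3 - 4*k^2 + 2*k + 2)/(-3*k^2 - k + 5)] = 2*(-3*k^4 - 2*k^3 + 20*k^2 - 14*k + 6)/(9*k^4 + 6*k^3 - 29*k^2 - 10*k + 25)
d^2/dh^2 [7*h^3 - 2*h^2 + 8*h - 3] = 42*h - 4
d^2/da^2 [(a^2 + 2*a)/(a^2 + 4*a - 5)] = 2*(-2*a^3 + 15*a^2 + 30*a + 65)/(a^6 + 12*a^5 + 33*a^4 - 56*a^3 - 165*a^2 + 300*a - 125)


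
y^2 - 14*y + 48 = (y - 8)*(y - 6)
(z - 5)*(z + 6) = z^2 + z - 30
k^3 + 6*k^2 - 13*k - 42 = (k - 3)*(k + 2)*(k + 7)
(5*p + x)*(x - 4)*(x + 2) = 5*p*x^2 - 10*p*x - 40*p + x^3 - 2*x^2 - 8*x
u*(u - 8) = u^2 - 8*u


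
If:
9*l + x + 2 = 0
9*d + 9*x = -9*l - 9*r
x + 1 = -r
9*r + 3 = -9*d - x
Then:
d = 82/63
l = -19/63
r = -12/7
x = 5/7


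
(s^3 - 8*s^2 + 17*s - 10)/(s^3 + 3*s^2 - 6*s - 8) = (s^2 - 6*s + 5)/(s^2 + 5*s + 4)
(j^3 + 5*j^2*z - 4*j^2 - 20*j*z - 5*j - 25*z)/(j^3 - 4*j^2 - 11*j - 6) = (j^2 + 5*j*z - 5*j - 25*z)/(j^2 - 5*j - 6)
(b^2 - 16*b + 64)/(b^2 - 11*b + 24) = (b - 8)/(b - 3)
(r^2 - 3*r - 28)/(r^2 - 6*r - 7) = (r + 4)/(r + 1)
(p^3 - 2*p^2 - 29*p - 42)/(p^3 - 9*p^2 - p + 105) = (p + 2)/(p - 5)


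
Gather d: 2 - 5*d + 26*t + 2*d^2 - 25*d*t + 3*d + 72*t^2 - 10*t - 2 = 2*d^2 + d*(-25*t - 2) + 72*t^2 + 16*t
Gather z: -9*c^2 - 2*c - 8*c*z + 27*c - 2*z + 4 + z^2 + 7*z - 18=-9*c^2 + 25*c + z^2 + z*(5 - 8*c) - 14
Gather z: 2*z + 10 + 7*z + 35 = 9*z + 45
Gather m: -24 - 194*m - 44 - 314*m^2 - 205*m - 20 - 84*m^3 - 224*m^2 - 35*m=-84*m^3 - 538*m^2 - 434*m - 88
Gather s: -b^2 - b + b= -b^2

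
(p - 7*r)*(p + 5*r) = p^2 - 2*p*r - 35*r^2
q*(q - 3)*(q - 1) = q^3 - 4*q^2 + 3*q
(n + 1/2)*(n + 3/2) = n^2 + 2*n + 3/4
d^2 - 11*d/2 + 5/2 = (d - 5)*(d - 1/2)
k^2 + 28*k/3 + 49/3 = (k + 7/3)*(k + 7)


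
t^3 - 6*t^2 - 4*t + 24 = (t - 6)*(t - 2)*(t + 2)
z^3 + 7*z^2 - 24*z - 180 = (z - 5)*(z + 6)^2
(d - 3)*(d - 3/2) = d^2 - 9*d/2 + 9/2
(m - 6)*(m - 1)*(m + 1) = m^3 - 6*m^2 - m + 6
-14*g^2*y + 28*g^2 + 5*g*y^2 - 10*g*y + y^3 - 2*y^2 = (-2*g + y)*(7*g + y)*(y - 2)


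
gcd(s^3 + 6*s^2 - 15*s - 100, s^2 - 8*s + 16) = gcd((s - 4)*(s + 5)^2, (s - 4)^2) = s - 4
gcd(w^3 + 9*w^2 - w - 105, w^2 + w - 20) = w + 5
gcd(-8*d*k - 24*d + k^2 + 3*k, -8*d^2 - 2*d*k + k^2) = 1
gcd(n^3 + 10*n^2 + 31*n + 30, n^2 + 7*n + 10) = n^2 + 7*n + 10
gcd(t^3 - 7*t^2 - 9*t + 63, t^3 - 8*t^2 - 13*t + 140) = t - 7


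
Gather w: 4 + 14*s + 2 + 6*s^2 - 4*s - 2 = 6*s^2 + 10*s + 4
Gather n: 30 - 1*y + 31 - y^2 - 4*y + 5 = -y^2 - 5*y + 66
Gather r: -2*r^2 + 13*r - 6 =-2*r^2 + 13*r - 6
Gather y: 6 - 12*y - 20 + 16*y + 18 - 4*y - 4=0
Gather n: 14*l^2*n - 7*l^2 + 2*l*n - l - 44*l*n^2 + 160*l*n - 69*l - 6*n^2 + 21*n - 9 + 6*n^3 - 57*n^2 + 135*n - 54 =-7*l^2 - 70*l + 6*n^3 + n^2*(-44*l - 63) + n*(14*l^2 + 162*l + 156) - 63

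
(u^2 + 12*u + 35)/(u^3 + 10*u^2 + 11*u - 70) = 1/(u - 2)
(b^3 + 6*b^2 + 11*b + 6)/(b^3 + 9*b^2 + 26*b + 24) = (b + 1)/(b + 4)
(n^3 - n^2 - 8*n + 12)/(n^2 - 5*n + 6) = (n^2 + n - 6)/(n - 3)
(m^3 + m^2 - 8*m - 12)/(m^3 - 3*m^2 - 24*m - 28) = (m - 3)/(m - 7)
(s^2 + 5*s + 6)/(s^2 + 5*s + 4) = (s^2 + 5*s + 6)/(s^2 + 5*s + 4)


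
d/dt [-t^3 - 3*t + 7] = -3*t^2 - 3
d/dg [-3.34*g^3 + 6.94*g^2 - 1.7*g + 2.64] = -10.02*g^2 + 13.88*g - 1.7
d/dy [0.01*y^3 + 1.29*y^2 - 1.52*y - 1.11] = 0.03*y^2 + 2.58*y - 1.52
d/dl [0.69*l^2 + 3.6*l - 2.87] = 1.38*l + 3.6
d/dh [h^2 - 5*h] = 2*h - 5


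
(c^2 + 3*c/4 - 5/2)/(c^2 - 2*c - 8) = (c - 5/4)/(c - 4)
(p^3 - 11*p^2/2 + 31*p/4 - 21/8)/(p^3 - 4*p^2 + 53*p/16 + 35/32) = 4*(8*p^3 - 44*p^2 + 62*p - 21)/(32*p^3 - 128*p^2 + 106*p + 35)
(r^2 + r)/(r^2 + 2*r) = (r + 1)/(r + 2)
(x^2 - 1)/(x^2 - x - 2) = (x - 1)/(x - 2)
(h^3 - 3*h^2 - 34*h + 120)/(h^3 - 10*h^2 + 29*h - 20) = (h + 6)/(h - 1)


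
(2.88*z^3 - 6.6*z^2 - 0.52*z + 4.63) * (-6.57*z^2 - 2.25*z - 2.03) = -18.9216*z^5 + 36.882*z^4 + 12.42*z^3 - 15.8511*z^2 - 9.3619*z - 9.3989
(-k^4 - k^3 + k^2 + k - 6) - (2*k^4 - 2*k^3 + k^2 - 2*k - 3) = -3*k^4 + k^3 + 3*k - 3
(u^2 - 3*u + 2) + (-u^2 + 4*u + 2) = u + 4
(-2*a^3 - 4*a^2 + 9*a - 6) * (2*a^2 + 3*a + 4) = -4*a^5 - 14*a^4 - 2*a^3 - a^2 + 18*a - 24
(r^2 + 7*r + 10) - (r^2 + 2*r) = 5*r + 10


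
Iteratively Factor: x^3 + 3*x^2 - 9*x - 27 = (x + 3)*(x^2 - 9) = (x - 3)*(x + 3)*(x + 3)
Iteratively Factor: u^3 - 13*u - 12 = (u - 4)*(u^2 + 4*u + 3) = (u - 4)*(u + 3)*(u + 1)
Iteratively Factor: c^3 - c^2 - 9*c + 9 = (c - 1)*(c^2 - 9) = (c - 1)*(c + 3)*(c - 3)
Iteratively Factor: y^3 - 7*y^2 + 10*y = (y)*(y^2 - 7*y + 10) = y*(y - 2)*(y - 5)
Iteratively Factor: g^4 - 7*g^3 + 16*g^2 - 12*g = (g - 2)*(g^3 - 5*g^2 + 6*g) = g*(g - 2)*(g^2 - 5*g + 6) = g*(g - 2)^2*(g - 3)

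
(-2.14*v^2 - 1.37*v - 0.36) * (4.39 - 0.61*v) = 1.3054*v^3 - 8.5589*v^2 - 5.7947*v - 1.5804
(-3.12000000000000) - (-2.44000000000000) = -0.680000000000000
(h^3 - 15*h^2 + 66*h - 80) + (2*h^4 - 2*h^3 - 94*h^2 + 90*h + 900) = 2*h^4 - h^3 - 109*h^2 + 156*h + 820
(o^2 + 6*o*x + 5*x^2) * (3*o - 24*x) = 3*o^3 - 6*o^2*x - 129*o*x^2 - 120*x^3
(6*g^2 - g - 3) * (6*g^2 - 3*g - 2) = 36*g^4 - 24*g^3 - 27*g^2 + 11*g + 6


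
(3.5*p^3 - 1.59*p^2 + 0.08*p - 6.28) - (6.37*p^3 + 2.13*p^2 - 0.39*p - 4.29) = -2.87*p^3 - 3.72*p^2 + 0.47*p - 1.99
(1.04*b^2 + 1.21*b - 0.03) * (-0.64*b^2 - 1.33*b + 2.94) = -0.6656*b^4 - 2.1576*b^3 + 1.4675*b^2 + 3.5973*b - 0.0882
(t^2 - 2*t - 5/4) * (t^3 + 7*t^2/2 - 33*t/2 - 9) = t^5 + 3*t^4/2 - 99*t^3/4 + 157*t^2/8 + 309*t/8 + 45/4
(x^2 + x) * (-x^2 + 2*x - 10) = -x^4 + x^3 - 8*x^2 - 10*x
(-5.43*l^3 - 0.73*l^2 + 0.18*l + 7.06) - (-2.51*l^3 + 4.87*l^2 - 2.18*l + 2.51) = -2.92*l^3 - 5.6*l^2 + 2.36*l + 4.55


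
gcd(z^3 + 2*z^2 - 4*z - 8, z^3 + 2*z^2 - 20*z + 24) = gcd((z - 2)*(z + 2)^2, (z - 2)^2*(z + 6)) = z - 2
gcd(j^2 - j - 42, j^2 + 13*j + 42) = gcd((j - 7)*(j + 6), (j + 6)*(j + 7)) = j + 6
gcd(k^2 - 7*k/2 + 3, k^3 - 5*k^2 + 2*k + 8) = k - 2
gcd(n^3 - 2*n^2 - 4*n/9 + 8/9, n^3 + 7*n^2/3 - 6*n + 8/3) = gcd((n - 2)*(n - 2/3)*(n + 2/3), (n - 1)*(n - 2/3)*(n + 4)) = n - 2/3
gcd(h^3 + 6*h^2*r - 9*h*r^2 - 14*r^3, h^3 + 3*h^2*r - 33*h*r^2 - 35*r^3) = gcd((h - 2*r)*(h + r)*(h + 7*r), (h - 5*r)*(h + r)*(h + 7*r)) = h^2 + 8*h*r + 7*r^2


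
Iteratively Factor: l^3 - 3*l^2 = (l - 3)*(l^2) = l*(l - 3)*(l)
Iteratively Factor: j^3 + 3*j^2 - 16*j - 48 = (j + 4)*(j^2 - j - 12) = (j - 4)*(j + 4)*(j + 3)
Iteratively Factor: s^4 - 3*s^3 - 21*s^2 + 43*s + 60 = (s + 4)*(s^3 - 7*s^2 + 7*s + 15) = (s + 1)*(s + 4)*(s^2 - 8*s + 15) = (s - 3)*(s + 1)*(s + 4)*(s - 5)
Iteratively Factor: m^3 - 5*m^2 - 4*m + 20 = (m - 2)*(m^2 - 3*m - 10) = (m - 2)*(m + 2)*(m - 5)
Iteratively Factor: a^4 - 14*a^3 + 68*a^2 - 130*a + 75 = (a - 3)*(a^3 - 11*a^2 + 35*a - 25) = (a - 5)*(a - 3)*(a^2 - 6*a + 5) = (a - 5)*(a - 3)*(a - 1)*(a - 5)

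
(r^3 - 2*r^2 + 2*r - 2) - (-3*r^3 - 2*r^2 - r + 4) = 4*r^3 + 3*r - 6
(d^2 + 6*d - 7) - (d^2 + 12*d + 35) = -6*d - 42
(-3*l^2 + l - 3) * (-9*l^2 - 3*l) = 27*l^4 + 24*l^2 + 9*l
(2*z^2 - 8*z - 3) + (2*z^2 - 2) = 4*z^2 - 8*z - 5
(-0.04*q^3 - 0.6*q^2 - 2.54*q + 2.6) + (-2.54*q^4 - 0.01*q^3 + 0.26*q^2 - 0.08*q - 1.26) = -2.54*q^4 - 0.05*q^3 - 0.34*q^2 - 2.62*q + 1.34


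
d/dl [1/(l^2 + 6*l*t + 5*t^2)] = 2*(-l - 3*t)/(l^2 + 6*l*t + 5*t^2)^2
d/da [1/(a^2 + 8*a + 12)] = 2*(-a - 4)/(a^2 + 8*a + 12)^2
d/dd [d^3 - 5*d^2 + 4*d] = 3*d^2 - 10*d + 4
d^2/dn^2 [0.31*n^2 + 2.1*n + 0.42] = 0.620000000000000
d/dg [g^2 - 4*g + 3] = 2*g - 4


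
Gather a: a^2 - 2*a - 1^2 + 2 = a^2 - 2*a + 1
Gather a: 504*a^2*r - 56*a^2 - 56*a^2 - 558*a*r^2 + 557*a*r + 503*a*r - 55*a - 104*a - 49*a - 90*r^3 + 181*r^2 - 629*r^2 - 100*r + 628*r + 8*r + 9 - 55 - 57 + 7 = a^2*(504*r - 112) + a*(-558*r^2 + 1060*r - 208) - 90*r^3 - 448*r^2 + 536*r - 96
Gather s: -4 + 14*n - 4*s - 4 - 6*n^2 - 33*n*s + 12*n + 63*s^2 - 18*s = -6*n^2 + 26*n + 63*s^2 + s*(-33*n - 22) - 8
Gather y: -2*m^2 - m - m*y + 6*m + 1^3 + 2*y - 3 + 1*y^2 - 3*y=-2*m^2 + 5*m + y^2 + y*(-m - 1) - 2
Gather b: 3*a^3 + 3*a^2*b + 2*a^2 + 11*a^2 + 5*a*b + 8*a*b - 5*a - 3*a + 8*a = 3*a^3 + 13*a^2 + b*(3*a^2 + 13*a)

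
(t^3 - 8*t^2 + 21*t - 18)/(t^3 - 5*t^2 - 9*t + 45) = (t^2 - 5*t + 6)/(t^2 - 2*t - 15)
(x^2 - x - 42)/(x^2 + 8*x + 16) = (x^2 - x - 42)/(x^2 + 8*x + 16)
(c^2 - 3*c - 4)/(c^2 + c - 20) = (c + 1)/(c + 5)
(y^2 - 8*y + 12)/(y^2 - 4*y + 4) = (y - 6)/(y - 2)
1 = 1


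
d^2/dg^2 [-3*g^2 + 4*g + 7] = -6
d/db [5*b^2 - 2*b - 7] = 10*b - 2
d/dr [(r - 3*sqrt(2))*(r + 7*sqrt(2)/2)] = 2*r + sqrt(2)/2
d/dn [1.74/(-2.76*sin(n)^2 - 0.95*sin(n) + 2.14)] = (9.6048*sin(n) + 1.653)*cos(n)/(2.76*sin(n)^2 + 0.95*sin(n) - 2.14)^2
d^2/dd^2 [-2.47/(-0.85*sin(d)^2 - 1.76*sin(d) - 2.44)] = (-7.1383*sin(d)^4 - 11.08536*sin(d)^3 + 23.547498*sin(d)^2 + 32.777888*sin(d) + 5.056584)/(0.85*sin(d)^2 + 1.76*sin(d) + 2.44)^3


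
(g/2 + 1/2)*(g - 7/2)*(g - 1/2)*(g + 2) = g^4/2 - g^3/2 - 33*g^2/8 - 11*g/8 + 7/4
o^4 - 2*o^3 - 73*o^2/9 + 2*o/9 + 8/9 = (o - 4)*(o - 1/3)*(o + 1/3)*(o + 2)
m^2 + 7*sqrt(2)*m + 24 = (m + 3*sqrt(2))*(m + 4*sqrt(2))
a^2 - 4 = (a - 2)*(a + 2)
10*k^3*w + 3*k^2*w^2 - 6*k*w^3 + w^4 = w*(-5*k + w)*(-2*k + w)*(k + w)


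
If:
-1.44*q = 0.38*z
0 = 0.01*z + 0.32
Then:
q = 8.44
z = -32.00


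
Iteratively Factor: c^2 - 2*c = (c - 2)*(c)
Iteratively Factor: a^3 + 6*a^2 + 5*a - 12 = (a + 3)*(a^2 + 3*a - 4) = (a - 1)*(a + 3)*(a + 4)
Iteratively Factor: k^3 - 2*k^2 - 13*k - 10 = (k - 5)*(k^2 + 3*k + 2) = (k - 5)*(k + 1)*(k + 2)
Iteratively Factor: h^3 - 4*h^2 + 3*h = (h - 1)*(h^2 - 3*h) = (h - 3)*(h - 1)*(h)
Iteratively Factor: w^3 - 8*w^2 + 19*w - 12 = (w - 4)*(w^2 - 4*w + 3) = (w - 4)*(w - 1)*(w - 3)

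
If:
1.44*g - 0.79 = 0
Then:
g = 0.55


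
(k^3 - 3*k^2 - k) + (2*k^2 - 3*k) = k^3 - k^2 - 4*k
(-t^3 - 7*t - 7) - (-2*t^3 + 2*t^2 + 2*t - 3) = t^3 - 2*t^2 - 9*t - 4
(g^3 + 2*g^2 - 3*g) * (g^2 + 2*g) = g^5 + 4*g^4 + g^3 - 6*g^2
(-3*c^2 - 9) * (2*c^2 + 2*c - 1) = -6*c^4 - 6*c^3 - 15*c^2 - 18*c + 9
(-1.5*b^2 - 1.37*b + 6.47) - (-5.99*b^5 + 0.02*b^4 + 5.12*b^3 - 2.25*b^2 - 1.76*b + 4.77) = 5.99*b^5 - 0.02*b^4 - 5.12*b^3 + 0.75*b^2 + 0.39*b + 1.7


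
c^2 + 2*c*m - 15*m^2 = (c - 3*m)*(c + 5*m)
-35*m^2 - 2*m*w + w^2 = (-7*m + w)*(5*m + w)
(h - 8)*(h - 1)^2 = h^3 - 10*h^2 + 17*h - 8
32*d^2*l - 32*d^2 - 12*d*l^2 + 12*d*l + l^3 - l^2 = (-8*d + l)*(-4*d + l)*(l - 1)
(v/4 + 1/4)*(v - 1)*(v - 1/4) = v^3/4 - v^2/16 - v/4 + 1/16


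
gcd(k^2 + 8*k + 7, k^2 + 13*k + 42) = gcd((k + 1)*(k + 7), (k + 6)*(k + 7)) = k + 7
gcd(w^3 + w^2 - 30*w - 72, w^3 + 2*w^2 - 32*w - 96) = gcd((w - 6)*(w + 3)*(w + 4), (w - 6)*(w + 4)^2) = w^2 - 2*w - 24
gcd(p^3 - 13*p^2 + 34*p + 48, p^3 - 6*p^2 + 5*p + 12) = p + 1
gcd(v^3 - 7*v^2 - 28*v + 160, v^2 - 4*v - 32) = v - 8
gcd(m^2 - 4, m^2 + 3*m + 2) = m + 2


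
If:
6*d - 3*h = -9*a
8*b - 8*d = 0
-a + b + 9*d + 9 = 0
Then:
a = 5*h/16 + 9/16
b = h/32 - 27/32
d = h/32 - 27/32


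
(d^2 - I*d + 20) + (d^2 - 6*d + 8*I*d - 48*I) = 2*d^2 - 6*d + 7*I*d + 20 - 48*I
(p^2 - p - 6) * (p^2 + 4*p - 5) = p^4 + 3*p^3 - 15*p^2 - 19*p + 30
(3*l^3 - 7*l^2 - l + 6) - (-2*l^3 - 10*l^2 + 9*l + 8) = 5*l^3 + 3*l^2 - 10*l - 2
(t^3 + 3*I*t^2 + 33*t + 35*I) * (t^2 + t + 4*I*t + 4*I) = t^5 + t^4 + 7*I*t^4 + 21*t^3 + 7*I*t^3 + 21*t^2 + 167*I*t^2 - 140*t + 167*I*t - 140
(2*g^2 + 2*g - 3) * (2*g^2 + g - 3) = 4*g^4 + 6*g^3 - 10*g^2 - 9*g + 9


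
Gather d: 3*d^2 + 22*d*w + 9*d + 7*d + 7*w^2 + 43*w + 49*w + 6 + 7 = 3*d^2 + d*(22*w + 16) + 7*w^2 + 92*w + 13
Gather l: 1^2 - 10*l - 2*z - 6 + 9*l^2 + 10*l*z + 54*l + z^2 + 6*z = 9*l^2 + l*(10*z + 44) + z^2 + 4*z - 5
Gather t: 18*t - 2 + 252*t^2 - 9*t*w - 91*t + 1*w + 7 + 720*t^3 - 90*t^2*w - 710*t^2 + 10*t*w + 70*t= 720*t^3 + t^2*(-90*w - 458) + t*(w - 3) + w + 5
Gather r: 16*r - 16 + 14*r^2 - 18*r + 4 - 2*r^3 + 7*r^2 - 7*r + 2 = -2*r^3 + 21*r^2 - 9*r - 10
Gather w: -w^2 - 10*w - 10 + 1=-w^2 - 10*w - 9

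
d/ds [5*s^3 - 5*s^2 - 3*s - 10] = 15*s^2 - 10*s - 3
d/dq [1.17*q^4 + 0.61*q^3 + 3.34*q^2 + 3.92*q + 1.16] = 4.68*q^3 + 1.83*q^2 + 6.68*q + 3.92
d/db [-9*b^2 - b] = -18*b - 1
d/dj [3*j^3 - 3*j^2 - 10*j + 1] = 9*j^2 - 6*j - 10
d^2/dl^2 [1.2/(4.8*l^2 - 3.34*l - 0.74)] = (55.296*l^2 - 38.4768*l - 1.2*(9.6*l - 3.34)*(19.2*l - 6.68) - 8.5248)/(-4.8*l^2 + 3.34*l + 0.74)^3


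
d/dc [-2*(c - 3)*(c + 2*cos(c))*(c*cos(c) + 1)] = 2*(c - 3)*(c + 2*cos(c))*(c*sin(c) - cos(c)) + 2*(c - 3)*(c*cos(c) + 1)*(2*sin(c) - 1) - 2*(c + 2*cos(c))*(c*cos(c) + 1)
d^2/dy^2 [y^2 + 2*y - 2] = 2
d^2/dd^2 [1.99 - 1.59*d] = 0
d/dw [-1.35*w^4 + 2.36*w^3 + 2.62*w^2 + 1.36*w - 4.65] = -5.4*w^3 + 7.08*w^2 + 5.24*w + 1.36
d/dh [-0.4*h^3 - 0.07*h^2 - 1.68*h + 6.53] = -1.2*h^2 - 0.14*h - 1.68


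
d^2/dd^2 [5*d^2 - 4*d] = 10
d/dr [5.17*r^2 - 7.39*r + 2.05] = 10.34*r - 7.39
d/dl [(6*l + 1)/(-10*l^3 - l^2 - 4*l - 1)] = 2*(-30*l^3 - 3*l^2 - 12*l + (6*l + 1)*(15*l^2 + l + 2) - 3)/(10*l^3 + l^2 + 4*l + 1)^2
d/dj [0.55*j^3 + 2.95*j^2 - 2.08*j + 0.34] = 1.65*j^2 + 5.9*j - 2.08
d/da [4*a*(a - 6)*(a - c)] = 12*a^2 - 8*a*c - 48*a + 24*c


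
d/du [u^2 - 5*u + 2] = 2*u - 5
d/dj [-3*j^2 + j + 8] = 1 - 6*j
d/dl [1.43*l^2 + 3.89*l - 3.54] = 2.86*l + 3.89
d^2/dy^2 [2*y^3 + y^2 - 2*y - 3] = 12*y + 2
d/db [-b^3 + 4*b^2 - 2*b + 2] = -3*b^2 + 8*b - 2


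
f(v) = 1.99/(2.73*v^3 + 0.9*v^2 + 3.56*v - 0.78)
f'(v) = 1.99*(-8.19*v^2 - 1.8*v - 3.56)/(2.73*v^3 + 0.9*v^2 + 3.56*v - 0.78)^2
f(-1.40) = -0.17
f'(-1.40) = -0.26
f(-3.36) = -0.02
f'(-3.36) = -0.02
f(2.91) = 0.02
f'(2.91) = -0.02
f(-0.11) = -1.71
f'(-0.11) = -5.08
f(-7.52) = -0.00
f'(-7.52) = -0.00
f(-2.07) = -0.07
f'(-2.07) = -0.09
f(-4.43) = -0.01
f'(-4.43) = -0.01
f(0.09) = -4.42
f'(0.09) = -37.18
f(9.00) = 0.00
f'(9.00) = -0.00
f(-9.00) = -0.00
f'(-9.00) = -0.00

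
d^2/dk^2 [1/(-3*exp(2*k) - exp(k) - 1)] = (-2*(6*exp(k) + 1)^2*exp(k) + (12*exp(k) + 1)*(3*exp(2*k) + exp(k) + 1))*exp(k)/(3*exp(2*k) + exp(k) + 1)^3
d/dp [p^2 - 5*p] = 2*p - 5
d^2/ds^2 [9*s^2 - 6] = 18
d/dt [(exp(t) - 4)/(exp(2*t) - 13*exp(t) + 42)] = (-(exp(t) - 4)*(2*exp(t) - 13) + exp(2*t) - 13*exp(t) + 42)*exp(t)/(exp(2*t) - 13*exp(t) + 42)^2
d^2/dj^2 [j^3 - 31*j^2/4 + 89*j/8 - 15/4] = 6*j - 31/2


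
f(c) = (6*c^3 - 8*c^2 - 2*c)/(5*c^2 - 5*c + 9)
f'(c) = (5 - 10*c)*(6*c^3 - 8*c^2 - 2*c)/(5*c^2 - 5*c + 9)^2 + (18*c^2 - 16*c - 2)/(5*c^2 - 5*c + 9) = 2*(15*c^4 - 30*c^3 + 106*c^2 - 72*c - 9)/(25*c^4 - 50*c^3 + 115*c^2 - 90*c + 81)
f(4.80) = 4.69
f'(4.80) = 1.34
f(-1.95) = -1.88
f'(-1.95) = 1.37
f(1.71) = 0.21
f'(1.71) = 1.37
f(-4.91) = -5.80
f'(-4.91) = 1.28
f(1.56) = 0.01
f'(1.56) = 1.25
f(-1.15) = -0.81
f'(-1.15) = 1.25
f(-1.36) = -1.08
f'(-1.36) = 1.31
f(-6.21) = -7.44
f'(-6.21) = 1.25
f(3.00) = 2.15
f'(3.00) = 1.49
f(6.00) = 6.26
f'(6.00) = 1.29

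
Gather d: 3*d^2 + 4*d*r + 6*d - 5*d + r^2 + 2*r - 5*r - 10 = 3*d^2 + d*(4*r + 1) + r^2 - 3*r - 10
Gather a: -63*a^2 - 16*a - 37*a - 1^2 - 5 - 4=-63*a^2 - 53*a - 10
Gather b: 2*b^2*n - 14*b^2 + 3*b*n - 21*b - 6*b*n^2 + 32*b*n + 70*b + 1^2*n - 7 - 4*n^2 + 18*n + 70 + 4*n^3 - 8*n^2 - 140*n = b^2*(2*n - 14) + b*(-6*n^2 + 35*n + 49) + 4*n^3 - 12*n^2 - 121*n + 63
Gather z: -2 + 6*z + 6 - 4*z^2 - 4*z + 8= -4*z^2 + 2*z + 12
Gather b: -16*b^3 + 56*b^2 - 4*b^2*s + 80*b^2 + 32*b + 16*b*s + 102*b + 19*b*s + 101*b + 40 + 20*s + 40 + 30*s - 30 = -16*b^3 + b^2*(136 - 4*s) + b*(35*s + 235) + 50*s + 50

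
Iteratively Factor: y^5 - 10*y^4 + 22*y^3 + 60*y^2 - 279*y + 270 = (y - 2)*(y^4 - 8*y^3 + 6*y^2 + 72*y - 135) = (y - 3)*(y - 2)*(y^3 - 5*y^2 - 9*y + 45) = (y - 3)*(y - 2)*(y + 3)*(y^2 - 8*y + 15) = (y - 3)^2*(y - 2)*(y + 3)*(y - 5)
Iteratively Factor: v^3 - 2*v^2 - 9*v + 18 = (v + 3)*(v^2 - 5*v + 6) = (v - 2)*(v + 3)*(v - 3)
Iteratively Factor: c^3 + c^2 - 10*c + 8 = (c + 4)*(c^2 - 3*c + 2) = (c - 1)*(c + 4)*(c - 2)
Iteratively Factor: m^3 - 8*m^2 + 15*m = (m - 3)*(m^2 - 5*m) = (m - 5)*(m - 3)*(m)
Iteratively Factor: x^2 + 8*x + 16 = (x + 4)*(x + 4)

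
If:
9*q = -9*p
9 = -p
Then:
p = -9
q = 9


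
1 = 1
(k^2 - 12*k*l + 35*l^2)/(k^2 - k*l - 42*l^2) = (k - 5*l)/(k + 6*l)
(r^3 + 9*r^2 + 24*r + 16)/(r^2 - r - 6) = (r^3 + 9*r^2 + 24*r + 16)/(r^2 - r - 6)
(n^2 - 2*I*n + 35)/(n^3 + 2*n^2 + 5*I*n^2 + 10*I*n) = (n - 7*I)/(n*(n + 2))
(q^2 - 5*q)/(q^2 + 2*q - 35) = q/(q + 7)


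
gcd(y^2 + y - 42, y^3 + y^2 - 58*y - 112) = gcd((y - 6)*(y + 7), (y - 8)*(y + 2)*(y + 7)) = y + 7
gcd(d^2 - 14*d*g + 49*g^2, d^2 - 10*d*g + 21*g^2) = d - 7*g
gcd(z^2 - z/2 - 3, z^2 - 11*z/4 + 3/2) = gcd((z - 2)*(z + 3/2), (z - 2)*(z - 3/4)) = z - 2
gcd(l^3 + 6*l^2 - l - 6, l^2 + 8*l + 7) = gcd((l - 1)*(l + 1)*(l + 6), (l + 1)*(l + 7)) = l + 1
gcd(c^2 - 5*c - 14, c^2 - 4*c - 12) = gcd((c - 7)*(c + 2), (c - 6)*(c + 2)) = c + 2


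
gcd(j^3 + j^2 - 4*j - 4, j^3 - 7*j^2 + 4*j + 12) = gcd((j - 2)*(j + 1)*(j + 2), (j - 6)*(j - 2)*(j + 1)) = j^2 - j - 2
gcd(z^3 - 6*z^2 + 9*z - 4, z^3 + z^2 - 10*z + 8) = z - 1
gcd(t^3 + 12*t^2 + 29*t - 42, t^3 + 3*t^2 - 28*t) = t + 7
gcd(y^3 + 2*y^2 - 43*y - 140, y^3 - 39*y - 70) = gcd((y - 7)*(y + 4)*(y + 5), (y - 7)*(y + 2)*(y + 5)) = y^2 - 2*y - 35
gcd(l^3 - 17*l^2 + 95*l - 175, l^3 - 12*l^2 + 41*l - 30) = l - 5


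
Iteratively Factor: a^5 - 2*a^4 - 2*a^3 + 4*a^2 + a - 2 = (a - 2)*(a^4 - 2*a^2 + 1) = (a - 2)*(a + 1)*(a^3 - a^2 - a + 1) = (a - 2)*(a + 1)^2*(a^2 - 2*a + 1) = (a - 2)*(a - 1)*(a + 1)^2*(a - 1)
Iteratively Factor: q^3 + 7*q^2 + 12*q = (q)*(q^2 + 7*q + 12) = q*(q + 4)*(q + 3)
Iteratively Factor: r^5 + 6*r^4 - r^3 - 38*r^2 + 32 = (r - 1)*(r^4 + 7*r^3 + 6*r^2 - 32*r - 32) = (r - 1)*(r + 1)*(r^3 + 6*r^2 - 32) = (r - 1)*(r + 1)*(r + 4)*(r^2 + 2*r - 8) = (r - 1)*(r + 1)*(r + 4)^2*(r - 2)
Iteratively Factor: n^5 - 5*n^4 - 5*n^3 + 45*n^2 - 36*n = (n - 4)*(n^4 - n^3 - 9*n^2 + 9*n) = (n - 4)*(n - 3)*(n^3 + 2*n^2 - 3*n) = (n - 4)*(n - 3)*(n + 3)*(n^2 - n) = n*(n - 4)*(n - 3)*(n + 3)*(n - 1)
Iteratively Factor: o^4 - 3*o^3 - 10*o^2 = (o + 2)*(o^3 - 5*o^2) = (o - 5)*(o + 2)*(o^2) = o*(o - 5)*(o + 2)*(o)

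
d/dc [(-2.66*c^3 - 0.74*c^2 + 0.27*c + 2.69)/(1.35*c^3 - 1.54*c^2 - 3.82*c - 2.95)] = (1.77635683940025e-15*c^5 + 5.0954*c^4 + 19.5934*c^3 + 15.8891*c^2 + 12.6512*c + 9.4793)/(1.8225*c^6 - 4.158*c^5 - 7.9424*c^4 + 3.8006*c^3 + 23.6784*c^2 + 22.538*c + 8.7025)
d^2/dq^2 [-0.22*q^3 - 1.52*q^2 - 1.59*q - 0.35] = -1.32*q - 3.04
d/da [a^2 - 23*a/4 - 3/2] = 2*a - 23/4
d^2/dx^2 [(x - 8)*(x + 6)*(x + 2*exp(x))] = 2*x^2*exp(x) + 4*x*exp(x) + 6*x - 100*exp(x) - 4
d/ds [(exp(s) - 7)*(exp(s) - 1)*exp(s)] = (3*exp(2*s) - 16*exp(s) + 7)*exp(s)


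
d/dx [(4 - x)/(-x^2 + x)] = (-x^2 + 8*x - 4)/(x^2*(x^2 - 2*x + 1))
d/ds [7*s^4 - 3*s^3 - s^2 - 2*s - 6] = 28*s^3 - 9*s^2 - 2*s - 2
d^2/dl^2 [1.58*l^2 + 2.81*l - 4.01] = 3.16000000000000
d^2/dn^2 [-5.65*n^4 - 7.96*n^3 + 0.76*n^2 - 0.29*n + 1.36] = -67.8*n^2 - 47.76*n + 1.52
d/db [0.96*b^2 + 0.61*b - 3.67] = 1.92*b + 0.61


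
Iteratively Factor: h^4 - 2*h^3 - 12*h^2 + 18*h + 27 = (h - 3)*(h^3 + h^2 - 9*h - 9) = (h - 3)*(h + 3)*(h^2 - 2*h - 3) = (h - 3)^2*(h + 3)*(h + 1)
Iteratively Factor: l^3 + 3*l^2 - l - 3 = (l + 1)*(l^2 + 2*l - 3) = (l + 1)*(l + 3)*(l - 1)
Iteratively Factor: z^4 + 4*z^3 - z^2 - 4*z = (z + 4)*(z^3 - z) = (z - 1)*(z + 4)*(z^2 + z) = z*(z - 1)*(z + 4)*(z + 1)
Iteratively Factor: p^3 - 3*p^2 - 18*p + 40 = (p - 2)*(p^2 - p - 20) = (p - 2)*(p + 4)*(p - 5)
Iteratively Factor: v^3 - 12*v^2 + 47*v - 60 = (v - 3)*(v^2 - 9*v + 20) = (v - 5)*(v - 3)*(v - 4)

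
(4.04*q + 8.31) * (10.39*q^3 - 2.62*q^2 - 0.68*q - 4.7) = 41.9756*q^4 + 75.7561*q^3 - 24.5194*q^2 - 24.6388*q - 39.057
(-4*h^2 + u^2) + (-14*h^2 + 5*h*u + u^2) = -18*h^2 + 5*h*u + 2*u^2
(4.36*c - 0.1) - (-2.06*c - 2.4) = 6.42*c + 2.3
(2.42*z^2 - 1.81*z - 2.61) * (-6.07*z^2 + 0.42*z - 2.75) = -14.6894*z^4 + 12.0031*z^3 + 8.4275*z^2 + 3.8813*z + 7.1775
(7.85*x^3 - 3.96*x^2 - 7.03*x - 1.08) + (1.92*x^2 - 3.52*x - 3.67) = 7.85*x^3 - 2.04*x^2 - 10.55*x - 4.75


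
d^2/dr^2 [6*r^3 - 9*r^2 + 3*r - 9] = 36*r - 18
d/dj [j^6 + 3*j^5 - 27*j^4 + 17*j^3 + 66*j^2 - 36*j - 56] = 6*j^5 + 15*j^4 - 108*j^3 + 51*j^2 + 132*j - 36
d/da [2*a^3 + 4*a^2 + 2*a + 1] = 6*a^2 + 8*a + 2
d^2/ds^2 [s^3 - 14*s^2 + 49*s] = 6*s - 28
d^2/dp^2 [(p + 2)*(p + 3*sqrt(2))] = 2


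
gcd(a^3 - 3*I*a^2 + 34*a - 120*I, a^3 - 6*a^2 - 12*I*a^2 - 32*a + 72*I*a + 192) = a - 4*I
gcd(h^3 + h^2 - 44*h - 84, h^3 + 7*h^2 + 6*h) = h + 6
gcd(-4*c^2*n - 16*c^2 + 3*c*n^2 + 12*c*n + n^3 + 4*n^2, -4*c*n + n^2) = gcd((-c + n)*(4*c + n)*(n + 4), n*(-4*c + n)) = 1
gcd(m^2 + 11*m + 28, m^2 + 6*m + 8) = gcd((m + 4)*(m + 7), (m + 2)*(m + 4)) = m + 4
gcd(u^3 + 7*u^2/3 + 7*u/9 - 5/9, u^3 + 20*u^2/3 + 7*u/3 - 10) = u + 5/3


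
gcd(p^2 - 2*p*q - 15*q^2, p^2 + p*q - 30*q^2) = p - 5*q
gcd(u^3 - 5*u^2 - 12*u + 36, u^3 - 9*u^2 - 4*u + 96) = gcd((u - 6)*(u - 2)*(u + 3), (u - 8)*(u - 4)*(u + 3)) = u + 3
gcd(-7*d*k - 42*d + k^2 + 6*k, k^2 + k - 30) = k + 6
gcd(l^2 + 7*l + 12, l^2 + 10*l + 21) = l + 3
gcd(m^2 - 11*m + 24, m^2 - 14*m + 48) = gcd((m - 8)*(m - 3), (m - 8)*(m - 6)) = m - 8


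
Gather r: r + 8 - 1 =r + 7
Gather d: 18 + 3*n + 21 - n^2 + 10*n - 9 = -n^2 + 13*n + 30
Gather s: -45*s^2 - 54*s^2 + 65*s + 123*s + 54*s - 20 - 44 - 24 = -99*s^2 + 242*s - 88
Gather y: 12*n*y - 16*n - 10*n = 12*n*y - 26*n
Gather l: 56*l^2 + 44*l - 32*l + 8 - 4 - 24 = 56*l^2 + 12*l - 20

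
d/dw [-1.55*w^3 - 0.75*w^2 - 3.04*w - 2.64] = -4.65*w^2 - 1.5*w - 3.04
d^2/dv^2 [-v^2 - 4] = -2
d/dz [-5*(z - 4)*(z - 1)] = 25 - 10*z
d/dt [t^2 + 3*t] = 2*t + 3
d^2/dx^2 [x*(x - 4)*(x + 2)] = 6*x - 4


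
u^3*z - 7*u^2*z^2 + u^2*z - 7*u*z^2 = u*(u - 7*z)*(u*z + z)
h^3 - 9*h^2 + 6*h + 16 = (h - 8)*(h - 2)*(h + 1)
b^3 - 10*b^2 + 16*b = b*(b - 8)*(b - 2)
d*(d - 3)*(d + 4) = d^3 + d^2 - 12*d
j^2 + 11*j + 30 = (j + 5)*(j + 6)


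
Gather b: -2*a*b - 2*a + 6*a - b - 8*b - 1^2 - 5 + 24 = 4*a + b*(-2*a - 9) + 18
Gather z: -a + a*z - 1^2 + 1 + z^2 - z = -a + z^2 + z*(a - 1)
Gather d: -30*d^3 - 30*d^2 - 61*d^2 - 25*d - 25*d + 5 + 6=-30*d^3 - 91*d^2 - 50*d + 11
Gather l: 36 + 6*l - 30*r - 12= 6*l - 30*r + 24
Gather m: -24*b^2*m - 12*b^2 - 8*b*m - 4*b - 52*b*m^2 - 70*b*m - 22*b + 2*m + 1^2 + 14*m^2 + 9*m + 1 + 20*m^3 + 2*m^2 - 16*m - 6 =-12*b^2 - 26*b + 20*m^3 + m^2*(16 - 52*b) + m*(-24*b^2 - 78*b - 5) - 4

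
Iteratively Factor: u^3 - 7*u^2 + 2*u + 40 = (u + 2)*(u^2 - 9*u + 20) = (u - 4)*(u + 2)*(u - 5)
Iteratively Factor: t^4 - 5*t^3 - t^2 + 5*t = (t - 5)*(t^3 - t) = (t - 5)*(t - 1)*(t^2 + t) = (t - 5)*(t - 1)*(t + 1)*(t)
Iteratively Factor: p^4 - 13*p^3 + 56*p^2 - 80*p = (p - 5)*(p^3 - 8*p^2 + 16*p) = p*(p - 5)*(p^2 - 8*p + 16) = p*(p - 5)*(p - 4)*(p - 4)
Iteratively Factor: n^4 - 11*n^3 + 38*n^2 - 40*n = (n - 4)*(n^3 - 7*n^2 + 10*n) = (n - 4)*(n - 2)*(n^2 - 5*n) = (n - 5)*(n - 4)*(n - 2)*(n)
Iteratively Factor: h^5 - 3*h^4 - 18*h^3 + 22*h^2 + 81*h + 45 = (h + 1)*(h^4 - 4*h^3 - 14*h^2 + 36*h + 45) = (h - 3)*(h + 1)*(h^3 - h^2 - 17*h - 15) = (h - 3)*(h + 1)^2*(h^2 - 2*h - 15) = (h - 5)*(h - 3)*(h + 1)^2*(h + 3)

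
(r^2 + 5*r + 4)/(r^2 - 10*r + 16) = (r^2 + 5*r + 4)/(r^2 - 10*r + 16)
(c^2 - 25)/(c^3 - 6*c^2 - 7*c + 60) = (c + 5)/(c^2 - c - 12)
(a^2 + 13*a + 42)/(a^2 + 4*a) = (a^2 + 13*a + 42)/(a*(a + 4))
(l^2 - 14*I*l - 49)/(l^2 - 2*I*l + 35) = (l - 7*I)/(l + 5*I)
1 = 1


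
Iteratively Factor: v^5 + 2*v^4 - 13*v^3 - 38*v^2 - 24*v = (v + 1)*(v^4 + v^3 - 14*v^2 - 24*v) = (v + 1)*(v + 3)*(v^3 - 2*v^2 - 8*v) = (v - 4)*(v + 1)*(v + 3)*(v^2 + 2*v) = v*(v - 4)*(v + 1)*(v + 3)*(v + 2)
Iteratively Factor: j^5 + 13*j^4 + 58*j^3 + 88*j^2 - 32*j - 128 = (j - 1)*(j^4 + 14*j^3 + 72*j^2 + 160*j + 128) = (j - 1)*(j + 4)*(j^3 + 10*j^2 + 32*j + 32) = (j - 1)*(j + 2)*(j + 4)*(j^2 + 8*j + 16) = (j - 1)*(j + 2)*(j + 4)^2*(j + 4)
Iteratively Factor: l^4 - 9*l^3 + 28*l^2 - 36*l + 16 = (l - 2)*(l^3 - 7*l^2 + 14*l - 8) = (l - 4)*(l - 2)*(l^2 - 3*l + 2) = (l - 4)*(l - 2)^2*(l - 1)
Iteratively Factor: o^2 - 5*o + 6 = (o - 2)*(o - 3)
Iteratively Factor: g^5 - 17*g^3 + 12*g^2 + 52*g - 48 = (g - 2)*(g^4 + 2*g^3 - 13*g^2 - 14*g + 24) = (g - 3)*(g - 2)*(g^3 + 5*g^2 + 2*g - 8) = (g - 3)*(g - 2)*(g + 2)*(g^2 + 3*g - 4) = (g - 3)*(g - 2)*(g - 1)*(g + 2)*(g + 4)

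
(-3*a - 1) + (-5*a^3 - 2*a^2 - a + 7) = -5*a^3 - 2*a^2 - 4*a + 6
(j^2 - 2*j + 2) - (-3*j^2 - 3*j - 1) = 4*j^2 + j + 3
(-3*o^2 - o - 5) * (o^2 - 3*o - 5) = -3*o^4 + 8*o^3 + 13*o^2 + 20*o + 25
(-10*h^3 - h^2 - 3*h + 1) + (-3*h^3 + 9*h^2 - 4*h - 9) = -13*h^3 + 8*h^2 - 7*h - 8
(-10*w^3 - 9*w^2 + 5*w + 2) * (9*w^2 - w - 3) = -90*w^5 - 71*w^4 + 84*w^3 + 40*w^2 - 17*w - 6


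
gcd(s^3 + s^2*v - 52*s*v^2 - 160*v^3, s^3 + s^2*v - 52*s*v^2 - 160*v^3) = s^3 + s^2*v - 52*s*v^2 - 160*v^3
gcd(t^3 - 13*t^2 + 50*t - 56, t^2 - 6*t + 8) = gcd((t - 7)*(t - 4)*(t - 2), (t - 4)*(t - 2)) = t^2 - 6*t + 8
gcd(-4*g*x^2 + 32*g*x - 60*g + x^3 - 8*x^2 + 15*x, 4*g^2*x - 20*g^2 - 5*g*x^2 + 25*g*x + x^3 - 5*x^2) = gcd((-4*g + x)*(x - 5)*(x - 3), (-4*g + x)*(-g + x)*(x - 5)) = -4*g*x + 20*g + x^2 - 5*x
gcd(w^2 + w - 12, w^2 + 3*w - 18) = w - 3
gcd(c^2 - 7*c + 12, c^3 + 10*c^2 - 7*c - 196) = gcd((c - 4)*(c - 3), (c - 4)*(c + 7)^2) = c - 4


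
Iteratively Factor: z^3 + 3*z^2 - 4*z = (z - 1)*(z^2 + 4*z) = (z - 1)*(z + 4)*(z)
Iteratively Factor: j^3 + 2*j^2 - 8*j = (j - 2)*(j^2 + 4*j) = j*(j - 2)*(j + 4)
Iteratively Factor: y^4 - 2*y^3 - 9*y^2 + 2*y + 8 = (y + 2)*(y^3 - 4*y^2 - y + 4) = (y + 1)*(y + 2)*(y^2 - 5*y + 4) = (y - 1)*(y + 1)*(y + 2)*(y - 4)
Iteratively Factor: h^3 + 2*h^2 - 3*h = (h + 3)*(h^2 - h) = (h - 1)*(h + 3)*(h)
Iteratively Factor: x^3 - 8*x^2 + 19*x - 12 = (x - 4)*(x^2 - 4*x + 3) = (x - 4)*(x - 1)*(x - 3)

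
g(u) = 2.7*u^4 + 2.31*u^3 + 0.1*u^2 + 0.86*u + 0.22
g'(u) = 10.8*u^3 + 6.93*u^2 + 0.2*u + 0.86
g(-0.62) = -0.43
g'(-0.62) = 0.83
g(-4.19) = 660.63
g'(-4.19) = -672.76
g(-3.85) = 459.77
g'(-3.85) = -513.51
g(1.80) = 43.91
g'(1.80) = 86.66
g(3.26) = 389.07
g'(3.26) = 449.34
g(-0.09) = 0.14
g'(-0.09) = 0.89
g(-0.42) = -0.21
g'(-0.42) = 1.20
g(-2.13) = 32.09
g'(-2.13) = -72.49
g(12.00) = 60003.82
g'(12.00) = 19663.58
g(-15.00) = 128901.07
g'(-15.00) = -34892.89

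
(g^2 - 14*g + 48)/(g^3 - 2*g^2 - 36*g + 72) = (g - 8)/(g^2 + 4*g - 12)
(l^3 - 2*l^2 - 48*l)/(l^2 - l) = (l^2 - 2*l - 48)/(l - 1)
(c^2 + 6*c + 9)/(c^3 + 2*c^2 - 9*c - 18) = (c + 3)/(c^2 - c - 6)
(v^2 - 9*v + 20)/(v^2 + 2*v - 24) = (v - 5)/(v + 6)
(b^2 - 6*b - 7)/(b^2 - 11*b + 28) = (b + 1)/(b - 4)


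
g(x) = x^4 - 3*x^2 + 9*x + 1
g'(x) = 4*x^3 - 6*x + 9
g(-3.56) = 91.56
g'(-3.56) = -150.11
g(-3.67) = 108.97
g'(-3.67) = -166.70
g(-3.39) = 68.08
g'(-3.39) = -126.49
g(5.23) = 714.19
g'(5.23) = 549.84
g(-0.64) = -5.82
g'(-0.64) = 11.79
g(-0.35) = -2.50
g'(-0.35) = 10.93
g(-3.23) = 49.48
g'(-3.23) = -106.41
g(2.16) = 28.21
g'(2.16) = 36.35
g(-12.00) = 20197.00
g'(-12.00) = -6831.00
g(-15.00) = 49816.00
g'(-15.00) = -13401.00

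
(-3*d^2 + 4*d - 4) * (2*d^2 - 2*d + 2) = -6*d^4 + 14*d^3 - 22*d^2 + 16*d - 8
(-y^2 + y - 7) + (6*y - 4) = -y^2 + 7*y - 11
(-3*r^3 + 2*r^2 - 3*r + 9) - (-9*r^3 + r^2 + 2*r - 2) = 6*r^3 + r^2 - 5*r + 11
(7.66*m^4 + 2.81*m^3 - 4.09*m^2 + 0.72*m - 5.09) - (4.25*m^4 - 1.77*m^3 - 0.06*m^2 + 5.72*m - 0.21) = 3.41*m^4 + 4.58*m^3 - 4.03*m^2 - 5.0*m - 4.88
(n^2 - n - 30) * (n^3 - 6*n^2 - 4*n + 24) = n^5 - 7*n^4 - 28*n^3 + 208*n^2 + 96*n - 720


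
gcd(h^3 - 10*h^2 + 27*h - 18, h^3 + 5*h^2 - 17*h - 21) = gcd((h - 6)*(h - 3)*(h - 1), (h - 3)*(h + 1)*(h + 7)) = h - 3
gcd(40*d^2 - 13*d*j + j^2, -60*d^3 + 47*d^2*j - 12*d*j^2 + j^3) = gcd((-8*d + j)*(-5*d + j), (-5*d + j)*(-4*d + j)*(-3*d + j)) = 5*d - j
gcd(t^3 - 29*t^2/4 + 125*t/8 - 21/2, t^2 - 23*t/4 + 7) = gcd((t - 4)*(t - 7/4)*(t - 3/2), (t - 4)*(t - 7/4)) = t^2 - 23*t/4 + 7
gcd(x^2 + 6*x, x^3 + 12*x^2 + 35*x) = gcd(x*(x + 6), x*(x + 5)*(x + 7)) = x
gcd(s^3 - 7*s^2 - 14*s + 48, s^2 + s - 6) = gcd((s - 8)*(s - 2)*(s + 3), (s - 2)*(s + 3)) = s^2 + s - 6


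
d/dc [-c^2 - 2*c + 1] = -2*c - 2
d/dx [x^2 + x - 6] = 2*x + 1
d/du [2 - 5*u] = -5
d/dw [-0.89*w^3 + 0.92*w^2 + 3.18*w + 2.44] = -2.67*w^2 + 1.84*w + 3.18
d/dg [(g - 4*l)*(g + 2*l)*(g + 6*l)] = 3*g^2 + 8*g*l - 20*l^2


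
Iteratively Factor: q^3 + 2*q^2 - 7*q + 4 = (q - 1)*(q^2 + 3*q - 4) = (q - 1)*(q + 4)*(q - 1)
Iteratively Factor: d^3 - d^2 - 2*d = (d)*(d^2 - d - 2) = d*(d - 2)*(d + 1)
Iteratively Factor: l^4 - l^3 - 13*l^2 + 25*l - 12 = (l + 4)*(l^3 - 5*l^2 + 7*l - 3) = (l - 1)*(l + 4)*(l^2 - 4*l + 3) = (l - 3)*(l - 1)*(l + 4)*(l - 1)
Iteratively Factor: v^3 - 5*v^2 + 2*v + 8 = (v + 1)*(v^2 - 6*v + 8) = (v - 4)*(v + 1)*(v - 2)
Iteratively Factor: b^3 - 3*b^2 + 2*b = (b - 1)*(b^2 - 2*b) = b*(b - 1)*(b - 2)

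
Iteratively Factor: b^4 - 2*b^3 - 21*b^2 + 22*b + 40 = (b + 1)*(b^3 - 3*b^2 - 18*b + 40) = (b + 1)*(b + 4)*(b^2 - 7*b + 10) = (b - 5)*(b + 1)*(b + 4)*(b - 2)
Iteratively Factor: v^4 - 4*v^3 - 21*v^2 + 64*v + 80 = (v - 4)*(v^3 - 21*v - 20) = (v - 5)*(v - 4)*(v^2 + 5*v + 4) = (v - 5)*(v - 4)*(v + 1)*(v + 4)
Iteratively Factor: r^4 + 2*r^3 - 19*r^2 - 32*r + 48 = (r - 4)*(r^3 + 6*r^2 + 5*r - 12) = (r - 4)*(r + 4)*(r^2 + 2*r - 3) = (r - 4)*(r + 3)*(r + 4)*(r - 1)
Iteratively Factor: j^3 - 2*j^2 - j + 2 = (j + 1)*(j^2 - 3*j + 2) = (j - 2)*(j + 1)*(j - 1)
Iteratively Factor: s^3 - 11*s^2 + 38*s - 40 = (s - 2)*(s^2 - 9*s + 20) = (s - 5)*(s - 2)*(s - 4)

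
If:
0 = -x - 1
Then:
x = -1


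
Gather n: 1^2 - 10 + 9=0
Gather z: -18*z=-18*z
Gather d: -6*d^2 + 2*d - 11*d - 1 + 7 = -6*d^2 - 9*d + 6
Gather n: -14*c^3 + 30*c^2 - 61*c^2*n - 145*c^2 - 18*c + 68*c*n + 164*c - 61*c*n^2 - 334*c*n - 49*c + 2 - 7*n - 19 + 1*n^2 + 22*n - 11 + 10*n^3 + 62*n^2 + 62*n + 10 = -14*c^3 - 115*c^2 + 97*c + 10*n^3 + n^2*(63 - 61*c) + n*(-61*c^2 - 266*c + 77) - 18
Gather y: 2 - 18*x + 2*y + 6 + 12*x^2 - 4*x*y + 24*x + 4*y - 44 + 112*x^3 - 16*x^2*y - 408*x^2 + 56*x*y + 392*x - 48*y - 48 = 112*x^3 - 396*x^2 + 398*x + y*(-16*x^2 + 52*x - 42) - 84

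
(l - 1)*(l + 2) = l^2 + l - 2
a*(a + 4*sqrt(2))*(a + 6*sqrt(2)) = a^3 + 10*sqrt(2)*a^2 + 48*a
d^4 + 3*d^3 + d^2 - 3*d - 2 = (d - 1)*(d + 1)^2*(d + 2)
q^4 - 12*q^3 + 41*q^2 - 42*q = q*(q - 7)*(q - 3)*(q - 2)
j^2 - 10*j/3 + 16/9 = (j - 8/3)*(j - 2/3)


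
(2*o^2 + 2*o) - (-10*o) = 2*o^2 + 12*o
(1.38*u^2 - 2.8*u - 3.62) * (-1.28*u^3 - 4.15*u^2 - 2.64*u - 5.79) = -1.7664*u^5 - 2.143*u^4 + 12.6104*u^3 + 14.4248*u^2 + 25.7688*u + 20.9598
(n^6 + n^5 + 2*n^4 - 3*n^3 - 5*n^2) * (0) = 0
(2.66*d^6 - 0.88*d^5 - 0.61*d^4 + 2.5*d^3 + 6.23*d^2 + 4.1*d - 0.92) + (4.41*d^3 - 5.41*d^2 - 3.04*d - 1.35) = 2.66*d^6 - 0.88*d^5 - 0.61*d^4 + 6.91*d^3 + 0.82*d^2 + 1.06*d - 2.27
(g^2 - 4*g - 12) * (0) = 0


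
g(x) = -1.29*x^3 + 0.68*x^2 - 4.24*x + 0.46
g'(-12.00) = -577.84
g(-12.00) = 2378.38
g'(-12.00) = -577.84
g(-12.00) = 2378.38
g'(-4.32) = -82.34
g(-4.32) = 135.47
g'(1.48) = -10.70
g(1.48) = -8.51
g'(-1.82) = -19.53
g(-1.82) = 18.21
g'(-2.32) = -28.23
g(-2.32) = 30.07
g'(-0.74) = -7.37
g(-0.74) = 4.49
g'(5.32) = -106.54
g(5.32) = -197.08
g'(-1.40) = -13.73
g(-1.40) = 11.27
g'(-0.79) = -7.73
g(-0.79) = 4.87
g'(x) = -3.87*x^2 + 1.36*x - 4.24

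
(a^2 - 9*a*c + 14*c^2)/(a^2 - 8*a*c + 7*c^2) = (a - 2*c)/(a - c)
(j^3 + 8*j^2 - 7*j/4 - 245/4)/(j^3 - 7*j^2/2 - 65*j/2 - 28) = (2*j^2 + 9*j - 35)/(2*(j^2 - 7*j - 8))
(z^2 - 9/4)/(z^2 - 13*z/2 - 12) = (z - 3/2)/(z - 8)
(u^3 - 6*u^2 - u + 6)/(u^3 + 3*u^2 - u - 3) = (u - 6)/(u + 3)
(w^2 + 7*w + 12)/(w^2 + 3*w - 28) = (w^2 + 7*w + 12)/(w^2 + 3*w - 28)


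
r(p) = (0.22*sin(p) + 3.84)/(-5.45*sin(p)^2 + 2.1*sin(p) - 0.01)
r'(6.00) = -18.07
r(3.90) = -0.91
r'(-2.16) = 0.77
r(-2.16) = -0.66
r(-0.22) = -5.21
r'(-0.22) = -31.58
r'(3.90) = 1.62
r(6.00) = -3.70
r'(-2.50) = 2.53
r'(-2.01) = 0.47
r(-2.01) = -0.57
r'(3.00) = 66.87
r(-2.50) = -1.15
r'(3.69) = 3.77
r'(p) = (10.9*sin(p)*cos(p) - 2.1*cos(p))*(0.22*sin(p) + 3.84)/(-5.45*sin(p)^2 + 2.1*sin(p) - 0.01)^2 + 0.22*cos(p)/(-5.45*sin(p)^2 + 2.1*sin(p) - 0.01) = (1.199*sin(p)^2 + 41.856*sin(p) - 8.0662)*cos(p)/(29.7025*sin(p)^4 - 22.89*sin(p)^3 + 4.519*sin(p)^2 - 0.042*sin(p) + 0.0001)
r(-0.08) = -17.98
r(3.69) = -1.44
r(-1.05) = -0.62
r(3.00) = 21.77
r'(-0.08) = -251.43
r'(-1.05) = -0.61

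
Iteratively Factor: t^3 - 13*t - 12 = (t + 1)*(t^2 - t - 12) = (t - 4)*(t + 1)*(t + 3)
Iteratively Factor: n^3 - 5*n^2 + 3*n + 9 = (n - 3)*(n^2 - 2*n - 3) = (n - 3)*(n + 1)*(n - 3)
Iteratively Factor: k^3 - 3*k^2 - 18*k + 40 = (k - 5)*(k^2 + 2*k - 8) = (k - 5)*(k - 2)*(k + 4)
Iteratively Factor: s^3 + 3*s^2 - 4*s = (s)*(s^2 + 3*s - 4) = s*(s + 4)*(s - 1)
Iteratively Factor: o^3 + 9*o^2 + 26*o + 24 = (o + 4)*(o^2 + 5*o + 6) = (o + 3)*(o + 4)*(o + 2)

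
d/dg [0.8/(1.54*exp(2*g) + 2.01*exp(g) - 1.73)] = (-2.464*exp(g) - 1.608)*exp(g)/(1.54*exp(2*g) + 2.01*exp(g) - 1.73)^2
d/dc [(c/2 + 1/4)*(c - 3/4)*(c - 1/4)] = 3*c^2/2 - c/2 - 5/32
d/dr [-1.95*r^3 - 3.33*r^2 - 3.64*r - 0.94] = -5.85*r^2 - 6.66*r - 3.64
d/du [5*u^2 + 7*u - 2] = 10*u + 7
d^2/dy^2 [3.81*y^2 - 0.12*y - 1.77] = 7.62000000000000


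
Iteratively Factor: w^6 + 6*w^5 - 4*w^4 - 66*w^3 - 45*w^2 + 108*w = (w + 3)*(w^5 + 3*w^4 - 13*w^3 - 27*w^2 + 36*w) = (w + 3)*(w + 4)*(w^4 - w^3 - 9*w^2 + 9*w) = (w - 1)*(w + 3)*(w + 4)*(w^3 - 9*w) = (w - 3)*(w - 1)*(w + 3)*(w + 4)*(w^2 + 3*w) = w*(w - 3)*(w - 1)*(w + 3)*(w + 4)*(w + 3)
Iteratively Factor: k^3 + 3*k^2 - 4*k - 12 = (k + 3)*(k^2 - 4) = (k - 2)*(k + 3)*(k + 2)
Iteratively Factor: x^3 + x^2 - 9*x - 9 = (x + 3)*(x^2 - 2*x - 3) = (x - 3)*(x + 3)*(x + 1)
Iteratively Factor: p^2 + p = (p + 1)*(p)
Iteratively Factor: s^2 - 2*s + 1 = (s - 1)*(s - 1)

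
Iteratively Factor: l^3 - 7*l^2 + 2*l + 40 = (l - 5)*(l^2 - 2*l - 8) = (l - 5)*(l + 2)*(l - 4)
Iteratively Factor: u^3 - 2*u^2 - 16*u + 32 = (u - 4)*(u^2 + 2*u - 8) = (u - 4)*(u + 4)*(u - 2)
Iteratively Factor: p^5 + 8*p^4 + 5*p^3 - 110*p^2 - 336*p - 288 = (p + 4)*(p^4 + 4*p^3 - 11*p^2 - 66*p - 72) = (p + 3)*(p + 4)*(p^3 + p^2 - 14*p - 24) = (p - 4)*(p + 3)*(p + 4)*(p^2 + 5*p + 6) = (p - 4)*(p + 3)^2*(p + 4)*(p + 2)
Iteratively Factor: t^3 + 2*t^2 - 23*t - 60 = (t + 4)*(t^2 - 2*t - 15) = (t - 5)*(t + 4)*(t + 3)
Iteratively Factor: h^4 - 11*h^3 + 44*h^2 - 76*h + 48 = (h - 4)*(h^3 - 7*h^2 + 16*h - 12) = (h - 4)*(h - 3)*(h^2 - 4*h + 4) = (h - 4)*(h - 3)*(h - 2)*(h - 2)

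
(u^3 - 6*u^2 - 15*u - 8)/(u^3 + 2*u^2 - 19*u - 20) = (u^2 - 7*u - 8)/(u^2 + u - 20)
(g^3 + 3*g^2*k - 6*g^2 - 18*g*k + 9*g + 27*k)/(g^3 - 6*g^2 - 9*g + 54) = (g^2 + 3*g*k - 3*g - 9*k)/(g^2 - 3*g - 18)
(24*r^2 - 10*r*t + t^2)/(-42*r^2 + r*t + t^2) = (-4*r + t)/(7*r + t)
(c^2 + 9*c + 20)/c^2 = 1 + 9/c + 20/c^2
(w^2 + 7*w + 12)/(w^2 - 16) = (w + 3)/(w - 4)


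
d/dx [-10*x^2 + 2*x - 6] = 2 - 20*x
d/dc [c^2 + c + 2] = 2*c + 1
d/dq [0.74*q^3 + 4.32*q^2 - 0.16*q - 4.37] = 2.22*q^2 + 8.64*q - 0.16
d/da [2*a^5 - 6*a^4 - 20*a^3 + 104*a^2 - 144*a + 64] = 10*a^4 - 24*a^3 - 60*a^2 + 208*a - 144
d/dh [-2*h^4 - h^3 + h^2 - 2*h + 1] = -8*h^3 - 3*h^2 + 2*h - 2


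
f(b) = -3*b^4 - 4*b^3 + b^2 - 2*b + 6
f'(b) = -12*b^3 - 12*b^2 + 2*b - 2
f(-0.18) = 6.41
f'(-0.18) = -2.68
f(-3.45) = -235.95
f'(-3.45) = 341.03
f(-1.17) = 10.49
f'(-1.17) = -1.55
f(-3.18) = -155.68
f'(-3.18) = 256.18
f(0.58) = 4.06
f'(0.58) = -7.22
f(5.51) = -3409.00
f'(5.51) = -2362.71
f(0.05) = 5.90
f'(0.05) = -1.93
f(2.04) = -79.83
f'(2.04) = -149.74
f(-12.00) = -55122.00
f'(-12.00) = 18982.00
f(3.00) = -342.00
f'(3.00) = -428.00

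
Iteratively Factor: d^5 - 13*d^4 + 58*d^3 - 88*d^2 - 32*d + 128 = (d - 4)*(d^4 - 9*d^3 + 22*d^2 - 32) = (d - 4)*(d + 1)*(d^3 - 10*d^2 + 32*d - 32) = (d - 4)^2*(d + 1)*(d^2 - 6*d + 8) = (d - 4)^2*(d - 2)*(d + 1)*(d - 4)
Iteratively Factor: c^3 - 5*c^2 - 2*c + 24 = (c - 4)*(c^2 - c - 6) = (c - 4)*(c - 3)*(c + 2)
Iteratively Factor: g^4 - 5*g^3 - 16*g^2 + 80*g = (g - 4)*(g^3 - g^2 - 20*g) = (g - 4)*(g + 4)*(g^2 - 5*g) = g*(g - 4)*(g + 4)*(g - 5)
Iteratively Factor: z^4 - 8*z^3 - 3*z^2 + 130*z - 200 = (z - 5)*(z^3 - 3*z^2 - 18*z + 40) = (z - 5)*(z - 2)*(z^2 - z - 20) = (z - 5)*(z - 2)*(z + 4)*(z - 5)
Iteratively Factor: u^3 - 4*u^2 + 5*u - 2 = (u - 1)*(u^2 - 3*u + 2) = (u - 2)*(u - 1)*(u - 1)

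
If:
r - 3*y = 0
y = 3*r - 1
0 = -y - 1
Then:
No Solution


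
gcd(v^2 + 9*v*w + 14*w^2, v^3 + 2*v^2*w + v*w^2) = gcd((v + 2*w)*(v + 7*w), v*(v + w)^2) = 1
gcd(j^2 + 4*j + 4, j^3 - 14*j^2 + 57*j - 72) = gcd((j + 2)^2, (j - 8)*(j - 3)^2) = 1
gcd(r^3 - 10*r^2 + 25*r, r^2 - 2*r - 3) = 1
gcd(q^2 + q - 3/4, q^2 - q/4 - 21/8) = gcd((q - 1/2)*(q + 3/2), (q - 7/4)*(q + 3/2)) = q + 3/2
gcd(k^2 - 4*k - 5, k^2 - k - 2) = k + 1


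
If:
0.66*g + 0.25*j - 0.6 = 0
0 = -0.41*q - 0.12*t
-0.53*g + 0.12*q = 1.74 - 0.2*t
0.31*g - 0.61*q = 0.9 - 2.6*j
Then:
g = 1.21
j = -0.79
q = -4.23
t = 14.44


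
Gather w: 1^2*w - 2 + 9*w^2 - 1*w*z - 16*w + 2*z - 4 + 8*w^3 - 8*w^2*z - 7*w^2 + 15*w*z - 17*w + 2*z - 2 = 8*w^3 + w^2*(2 - 8*z) + w*(14*z - 32) + 4*z - 8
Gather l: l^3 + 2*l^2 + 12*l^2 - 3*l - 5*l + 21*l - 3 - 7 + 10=l^3 + 14*l^2 + 13*l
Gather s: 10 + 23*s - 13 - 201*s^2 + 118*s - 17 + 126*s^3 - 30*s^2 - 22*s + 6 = 126*s^3 - 231*s^2 + 119*s - 14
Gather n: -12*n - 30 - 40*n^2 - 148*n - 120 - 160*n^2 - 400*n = -200*n^2 - 560*n - 150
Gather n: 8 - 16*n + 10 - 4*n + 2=20 - 20*n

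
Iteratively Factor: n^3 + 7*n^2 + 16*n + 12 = (n + 2)*(n^2 + 5*n + 6) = (n + 2)*(n + 3)*(n + 2)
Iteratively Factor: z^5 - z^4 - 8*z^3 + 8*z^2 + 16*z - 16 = (z - 2)*(z^4 + z^3 - 6*z^2 - 4*z + 8) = (z - 2)*(z + 2)*(z^3 - z^2 - 4*z + 4) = (z - 2)*(z + 2)^2*(z^2 - 3*z + 2) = (z - 2)^2*(z + 2)^2*(z - 1)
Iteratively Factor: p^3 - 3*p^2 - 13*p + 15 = (p + 3)*(p^2 - 6*p + 5) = (p - 5)*(p + 3)*(p - 1)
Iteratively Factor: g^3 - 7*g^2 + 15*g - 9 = (g - 1)*(g^2 - 6*g + 9) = (g - 3)*(g - 1)*(g - 3)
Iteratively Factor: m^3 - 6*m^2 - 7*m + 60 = (m - 4)*(m^2 - 2*m - 15) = (m - 4)*(m + 3)*(m - 5)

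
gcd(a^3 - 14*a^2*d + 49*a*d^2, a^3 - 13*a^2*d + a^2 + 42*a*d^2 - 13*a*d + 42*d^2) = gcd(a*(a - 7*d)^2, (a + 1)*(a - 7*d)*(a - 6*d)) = a - 7*d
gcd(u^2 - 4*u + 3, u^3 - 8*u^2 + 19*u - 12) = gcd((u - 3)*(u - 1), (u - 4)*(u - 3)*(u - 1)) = u^2 - 4*u + 3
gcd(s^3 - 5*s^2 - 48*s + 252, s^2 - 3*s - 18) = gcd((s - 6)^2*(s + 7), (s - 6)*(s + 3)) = s - 6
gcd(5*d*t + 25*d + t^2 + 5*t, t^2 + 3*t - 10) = t + 5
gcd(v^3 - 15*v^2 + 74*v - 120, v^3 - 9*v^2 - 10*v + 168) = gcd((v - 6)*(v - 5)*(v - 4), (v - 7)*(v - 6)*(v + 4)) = v - 6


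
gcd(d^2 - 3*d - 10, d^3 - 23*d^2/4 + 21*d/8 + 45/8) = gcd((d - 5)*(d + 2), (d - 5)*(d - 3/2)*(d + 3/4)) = d - 5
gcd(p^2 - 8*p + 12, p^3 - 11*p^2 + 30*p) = p - 6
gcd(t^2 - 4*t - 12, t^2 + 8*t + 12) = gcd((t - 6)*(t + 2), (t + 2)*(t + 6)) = t + 2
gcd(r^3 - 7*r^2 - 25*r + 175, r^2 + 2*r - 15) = r + 5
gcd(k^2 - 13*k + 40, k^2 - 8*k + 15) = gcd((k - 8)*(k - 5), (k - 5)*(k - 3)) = k - 5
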